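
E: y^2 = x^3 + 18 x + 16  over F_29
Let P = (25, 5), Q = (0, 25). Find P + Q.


P != Q, so use the chord formula.
s = (y2 - y1) / (x2 - x1) = (20) / (4) mod 29 = 5
x3 = s^2 - x1 - x2 mod 29 = 5^2 - 25 - 0 = 0
y3 = s (x1 - x3) - y1 mod 29 = 5 * (25 - 0) - 5 = 4

P + Q = (0, 4)


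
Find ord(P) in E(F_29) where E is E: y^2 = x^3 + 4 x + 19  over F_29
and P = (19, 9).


Compute successive multiples of P until we hit O:
  1P = (19, 9)
  2P = (7, 10)
  3P = (2, 21)
  4P = (9, 1)
  5P = (26, 26)
  6P = (26, 3)
  7P = (9, 28)
  8P = (2, 8)
  ... (continuing to 11P)
  11P = O

ord(P) = 11


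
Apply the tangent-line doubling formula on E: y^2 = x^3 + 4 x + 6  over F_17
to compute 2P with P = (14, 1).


Doubling: s = (3 x1^2 + a) / (2 y1)
s = (3*14^2 + 4) / (2*1) mod 17 = 7
x3 = s^2 - 2 x1 mod 17 = 7^2 - 2*14 = 4
y3 = s (x1 - x3) - y1 mod 17 = 7 * (14 - 4) - 1 = 1

2P = (4, 1)


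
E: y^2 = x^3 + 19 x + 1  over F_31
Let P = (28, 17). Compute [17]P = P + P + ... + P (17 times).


k = 17 = 10001_2 (binary, LSB first: 10001)
Double-and-add from P = (28, 17):
  bit 0 = 1: acc = O + (28, 17) = (28, 17)
  bit 1 = 0: acc unchanged = (28, 17)
  bit 2 = 0: acc unchanged = (28, 17)
  bit 3 = 0: acc unchanged = (28, 17)
  bit 4 = 1: acc = (28, 17) + (23, 22) = (12, 29)

17P = (12, 29)


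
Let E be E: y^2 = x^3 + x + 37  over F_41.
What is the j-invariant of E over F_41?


Delta = -16(4 a^3 + 27 b^2) mod 41 = 35
-1728 * (4 a)^3 = -1728 * (4*1)^3 mod 41 = 26
j = 26 * 35^(-1) mod 41 = 23

j = 23 (mod 41)


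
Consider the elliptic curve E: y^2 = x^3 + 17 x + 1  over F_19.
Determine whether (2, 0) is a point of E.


Check whether y^2 = x^3 + 17 x + 1 (mod 19) for (x, y) = (2, 0).
LHS: y^2 = 0^2 mod 19 = 0
RHS: x^3 + 17 x + 1 = 2^3 + 17*2 + 1 mod 19 = 5
LHS != RHS

No, not on the curve


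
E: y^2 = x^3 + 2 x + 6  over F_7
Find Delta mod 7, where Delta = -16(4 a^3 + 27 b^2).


4 a^3 + 27 b^2 = 4*2^3 + 27*6^2 = 32 + 972 = 1004
Delta = -16 * (1004) = -16064
Delta mod 7 = 1

Delta = 1 (mod 7)


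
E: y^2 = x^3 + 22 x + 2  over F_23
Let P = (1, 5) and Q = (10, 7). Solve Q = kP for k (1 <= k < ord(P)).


Enumerate multiples of P until we hit Q = (10, 7):
  1P = (1, 5)
  2P = (10, 7)
Match found at i = 2.

k = 2


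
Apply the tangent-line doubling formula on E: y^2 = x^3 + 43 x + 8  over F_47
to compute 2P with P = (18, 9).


Doubling: s = (3 x1^2 + a) / (2 y1)
s = (3*18^2 + 43) / (2*9) mod 47 = 12
x3 = s^2 - 2 x1 mod 47 = 12^2 - 2*18 = 14
y3 = s (x1 - x3) - y1 mod 47 = 12 * (18 - 14) - 9 = 39

2P = (14, 39)


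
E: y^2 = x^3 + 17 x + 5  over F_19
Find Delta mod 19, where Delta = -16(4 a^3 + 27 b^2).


4 a^3 + 27 b^2 = 4*17^3 + 27*5^2 = 19652 + 675 = 20327
Delta = -16 * (20327) = -325232
Delta mod 19 = 10

Delta = 10 (mod 19)


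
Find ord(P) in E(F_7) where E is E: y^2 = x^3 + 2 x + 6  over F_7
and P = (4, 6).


Compute successive multiples of P until we hit O:
  1P = (4, 6)
  2P = (1, 3)
  3P = (3, 2)
  4P = (2, 2)
  5P = (5, 6)
  6P = (5, 1)
  7P = (2, 5)
  8P = (3, 5)
  ... (continuing to 11P)
  11P = O

ord(P) = 11


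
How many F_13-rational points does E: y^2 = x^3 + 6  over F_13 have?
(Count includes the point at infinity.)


For each x in F_13, count y with y^2 = x^3 + 0 x + 6 mod 13:
  x = 2: RHS = 1, y in [1, 12]  -> 2 point(s)
  x = 5: RHS = 1, y in [1, 12]  -> 2 point(s)
  x = 6: RHS = 1, y in [1, 12]  -> 2 point(s)
Affine points: 6. Add the point at infinity: total = 7.

#E(F_13) = 7


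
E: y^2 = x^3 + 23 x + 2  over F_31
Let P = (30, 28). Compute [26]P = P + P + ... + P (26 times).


k = 26 = 11010_2 (binary, LSB first: 01011)
Double-and-add from P = (30, 28):
  bit 0 = 0: acc unchanged = O
  bit 1 = 1: acc = O + (7, 17) = (7, 17)
  bit 2 = 0: acc unchanged = (7, 17)
  bit 3 = 1: acc = (7, 17) + (25, 12) = (3, 6)
  bit 4 = 1: acc = (3, 6) + (13, 7) = (24, 26)

26P = (24, 26)


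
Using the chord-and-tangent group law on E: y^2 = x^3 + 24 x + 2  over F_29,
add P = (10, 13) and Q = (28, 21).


P != Q, so use the chord formula.
s = (y2 - y1) / (x2 - x1) = (8) / (18) mod 29 = 23
x3 = s^2 - x1 - x2 mod 29 = 23^2 - 10 - 28 = 27
y3 = s (x1 - x3) - y1 mod 29 = 23 * (10 - 27) - 13 = 2

P + Q = (27, 2)


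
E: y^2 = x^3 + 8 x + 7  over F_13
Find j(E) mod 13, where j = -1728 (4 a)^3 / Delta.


Delta = -16(4 a^3 + 27 b^2) mod 13 = 1
-1728 * (4 a)^3 = -1728 * (4*8)^3 mod 13 = 8
j = 8 * 1^(-1) mod 13 = 8

j = 8 (mod 13)


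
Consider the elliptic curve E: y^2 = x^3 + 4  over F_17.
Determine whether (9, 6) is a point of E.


Check whether y^2 = x^3 + 0 x + 4 (mod 17) for (x, y) = (9, 6).
LHS: y^2 = 6^2 mod 17 = 2
RHS: x^3 + 0 x + 4 = 9^3 + 0*9 + 4 mod 17 = 2
LHS = RHS

Yes, on the curve


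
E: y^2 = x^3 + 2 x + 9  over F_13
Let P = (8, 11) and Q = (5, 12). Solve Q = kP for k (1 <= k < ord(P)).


Enumerate multiples of P until we hit Q = (5, 12):
  1P = (8, 11)
  2P = (6, 9)
  3P = (0, 10)
  4P = (4, 9)
  5P = (11, 7)
  6P = (3, 4)
  7P = (5, 1)
  8P = (1, 8)
  9P = (1, 5)
  10P = (5, 12)
Match found at i = 10.

k = 10


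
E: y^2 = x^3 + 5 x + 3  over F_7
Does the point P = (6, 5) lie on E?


Check whether y^2 = x^3 + 5 x + 3 (mod 7) for (x, y) = (6, 5).
LHS: y^2 = 5^2 mod 7 = 4
RHS: x^3 + 5 x + 3 = 6^3 + 5*6 + 3 mod 7 = 4
LHS = RHS

Yes, on the curve


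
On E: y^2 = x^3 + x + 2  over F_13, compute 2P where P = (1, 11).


Doubling: s = (3 x1^2 + a) / (2 y1)
s = (3*1^2 + 1) / (2*11) mod 13 = 12
x3 = s^2 - 2 x1 mod 13 = 12^2 - 2*1 = 12
y3 = s (x1 - x3) - y1 mod 13 = 12 * (1 - 12) - 11 = 0

2P = (12, 0)


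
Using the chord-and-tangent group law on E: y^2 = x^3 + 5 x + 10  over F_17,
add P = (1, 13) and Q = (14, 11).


P != Q, so use the chord formula.
s = (y2 - y1) / (x2 - x1) = (15) / (13) mod 17 = 9
x3 = s^2 - x1 - x2 mod 17 = 9^2 - 1 - 14 = 15
y3 = s (x1 - x3) - y1 mod 17 = 9 * (1 - 15) - 13 = 14

P + Q = (15, 14)


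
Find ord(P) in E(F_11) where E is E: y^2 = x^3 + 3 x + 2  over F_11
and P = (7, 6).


Compute successive multiples of P until we hit O:
  1P = (7, 6)
  2P = (2, 7)
  3P = (6, 7)
  4P = (10, 8)
  5P = (3, 4)
  6P = (4, 1)
  7P = (4, 10)
  8P = (3, 7)
  ... (continuing to 13P)
  13P = O

ord(P) = 13


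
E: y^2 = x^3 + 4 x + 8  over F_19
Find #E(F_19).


For each x in F_19, count y with y^2 = x^3 + 4 x + 8 mod 19:
  x = 2: RHS = 5, y in [9, 10]  -> 2 point(s)
  x = 3: RHS = 9, y in [3, 16]  -> 2 point(s)
  x = 5: RHS = 1, y in [1, 18]  -> 2 point(s)
  x = 6: RHS = 1, y in [1, 18]  -> 2 point(s)
  x = 8: RHS = 1, y in [1, 18]  -> 2 point(s)
  x = 12: RHS = 17, y in [6, 13]  -> 2 point(s)
  x = 15: RHS = 4, y in [2, 17]  -> 2 point(s)
  x = 16: RHS = 7, y in [8, 11]  -> 2 point(s)
  x = 17: RHS = 11, y in [7, 12]  -> 2 point(s)
Affine points: 18. Add the point at infinity: total = 19.

#E(F_19) = 19


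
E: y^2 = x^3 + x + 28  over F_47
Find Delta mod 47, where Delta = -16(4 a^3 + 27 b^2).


4 a^3 + 27 b^2 = 4*1^3 + 27*28^2 = 4 + 21168 = 21172
Delta = -16 * (21172) = -338752
Delta mod 47 = 24

Delta = 24 (mod 47)


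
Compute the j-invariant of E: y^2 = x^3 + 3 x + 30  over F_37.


Delta = -16(4 a^3 + 27 b^2) mod 37 = 7
-1728 * (4 a)^3 = -1728 * (4*3)^3 mod 37 = 27
j = 27 * 7^(-1) mod 37 = 25

j = 25 (mod 37)


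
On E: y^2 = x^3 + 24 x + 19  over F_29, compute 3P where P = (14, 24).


k = 3 = 11_2 (binary, LSB first: 11)
Double-and-add from P = (14, 24):
  bit 0 = 1: acc = O + (14, 24) = (14, 24)
  bit 1 = 1: acc = (14, 24) + (24, 8) = (4, 18)

3P = (4, 18)


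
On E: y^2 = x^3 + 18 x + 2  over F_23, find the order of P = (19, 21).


Compute successive multiples of P until we hit O:
  1P = (19, 21)
  2P = (10, 3)
  3P = (21, 21)
  4P = (6, 2)
  5P = (0, 5)
  6P = (20, 6)
  7P = (2, 0)
  8P = (20, 17)
  ... (continuing to 14P)
  14P = O

ord(P) = 14


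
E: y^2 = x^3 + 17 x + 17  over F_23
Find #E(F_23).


For each x in F_23, count y with y^2 = x^3 + 17 x + 17 mod 23:
  x = 1: RHS = 12, y in [9, 14]  -> 2 point(s)
  x = 2: RHS = 13, y in [6, 17]  -> 2 point(s)
  x = 3: RHS = 3, y in [7, 16]  -> 2 point(s)
  x = 6: RHS = 13, y in [6, 17]  -> 2 point(s)
  x = 9: RHS = 2, y in [5, 18]  -> 2 point(s)
  x = 14: RHS = 9, y in [3, 20]  -> 2 point(s)
  x = 15: RHS = 13, y in [6, 17]  -> 2 point(s)
  x = 19: RHS = 0, y in [0]  -> 1 point(s)
  x = 20: RHS = 8, y in [10, 13]  -> 2 point(s)
Affine points: 17. Add the point at infinity: total = 18.

#E(F_23) = 18


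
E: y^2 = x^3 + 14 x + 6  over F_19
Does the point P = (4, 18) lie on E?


Check whether y^2 = x^3 + 14 x + 6 (mod 19) for (x, y) = (4, 18).
LHS: y^2 = 18^2 mod 19 = 1
RHS: x^3 + 14 x + 6 = 4^3 + 14*4 + 6 mod 19 = 12
LHS != RHS

No, not on the curve


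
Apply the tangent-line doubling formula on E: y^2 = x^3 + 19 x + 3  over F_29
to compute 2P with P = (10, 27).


Doubling: s = (3 x1^2 + a) / (2 y1)
s = (3*10^2 + 19) / (2*27) mod 29 = 0
x3 = s^2 - 2 x1 mod 29 = 0^2 - 2*10 = 9
y3 = s (x1 - x3) - y1 mod 29 = 0 * (10 - 9) - 27 = 2

2P = (9, 2)


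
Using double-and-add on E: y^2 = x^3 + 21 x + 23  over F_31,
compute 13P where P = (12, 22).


k = 13 = 1101_2 (binary, LSB first: 1011)
Double-and-add from P = (12, 22):
  bit 0 = 1: acc = O + (12, 22) = (12, 22)
  bit 1 = 0: acc unchanged = (12, 22)
  bit 2 = 1: acc = (12, 22) + (1, 18) = (23, 5)
  bit 3 = 1: acc = (23, 5) + (26, 17) = (29, 2)

13P = (29, 2)


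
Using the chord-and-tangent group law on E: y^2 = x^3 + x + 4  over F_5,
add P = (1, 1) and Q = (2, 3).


P != Q, so use the chord formula.
s = (y2 - y1) / (x2 - x1) = (2) / (1) mod 5 = 2
x3 = s^2 - x1 - x2 mod 5 = 2^2 - 1 - 2 = 1
y3 = s (x1 - x3) - y1 mod 5 = 2 * (1 - 1) - 1 = 4

P + Q = (1, 4)


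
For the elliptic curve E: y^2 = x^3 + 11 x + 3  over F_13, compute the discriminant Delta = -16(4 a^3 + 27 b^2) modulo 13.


4 a^3 + 27 b^2 = 4*11^3 + 27*3^2 = 5324 + 243 = 5567
Delta = -16 * (5567) = -89072
Delta mod 13 = 4

Delta = 4 (mod 13)


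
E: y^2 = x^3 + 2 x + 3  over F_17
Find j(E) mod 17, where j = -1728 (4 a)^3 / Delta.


Delta = -16(4 a^3 + 27 b^2) mod 17 = 3
-1728 * (4 a)^3 = -1728 * (4*2)^3 mod 17 = 12
j = 12 * 3^(-1) mod 17 = 4

j = 4 (mod 17)


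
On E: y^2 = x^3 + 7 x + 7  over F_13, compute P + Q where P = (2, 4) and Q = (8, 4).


P != Q, so use the chord formula.
s = (y2 - y1) / (x2 - x1) = (0) / (6) mod 13 = 0
x3 = s^2 - x1 - x2 mod 13 = 0^2 - 2 - 8 = 3
y3 = s (x1 - x3) - y1 mod 13 = 0 * (2 - 3) - 4 = 9

P + Q = (3, 9)


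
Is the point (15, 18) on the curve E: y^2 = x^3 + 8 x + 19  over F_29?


Check whether y^2 = x^3 + 8 x + 19 (mod 29) for (x, y) = (15, 18).
LHS: y^2 = 18^2 mod 29 = 5
RHS: x^3 + 8 x + 19 = 15^3 + 8*15 + 19 mod 29 = 5
LHS = RHS

Yes, on the curve


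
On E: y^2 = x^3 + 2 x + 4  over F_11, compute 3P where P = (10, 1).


k = 3 = 11_2 (binary, LSB first: 11)
Double-and-add from P = (10, 1):
  bit 0 = 1: acc = O + (10, 1) = (10, 1)
  bit 1 = 1: acc = (10, 1) + (0, 2) = (2, 7)

3P = (2, 7)


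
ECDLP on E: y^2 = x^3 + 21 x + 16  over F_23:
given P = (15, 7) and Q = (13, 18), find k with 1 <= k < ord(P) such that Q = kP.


Enumerate multiples of P until we hit Q = (13, 18):
  1P = (15, 7)
  2P = (19, 11)
  3P = (13, 18)
Match found at i = 3.

k = 3


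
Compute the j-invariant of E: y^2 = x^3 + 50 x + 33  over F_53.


Delta = -16(4 a^3 + 27 b^2) mod 53 = 12
-1728 * (4 a)^3 = -1728 * (4*50)^3 mod 53 = 17
j = 17 * 12^(-1) mod 53 = 50

j = 50 (mod 53)


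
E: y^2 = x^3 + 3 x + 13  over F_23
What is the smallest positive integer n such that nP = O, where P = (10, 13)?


Compute successive multiples of P until we hit O:
  1P = (10, 13)
  2P = (15, 11)
  3P = (0, 6)
  4P = (22, 20)
  5P = (3, 16)
  6P = (13, 8)
  7P = (13, 15)
  8P = (3, 7)
  ... (continuing to 13P)
  13P = O

ord(P) = 13


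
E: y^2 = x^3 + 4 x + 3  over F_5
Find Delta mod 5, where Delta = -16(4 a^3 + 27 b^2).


4 a^3 + 27 b^2 = 4*4^3 + 27*3^2 = 256 + 243 = 499
Delta = -16 * (499) = -7984
Delta mod 5 = 1

Delta = 1 (mod 5)


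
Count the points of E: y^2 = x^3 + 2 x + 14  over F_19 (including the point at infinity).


For each x in F_19, count y with y^2 = x^3 + 2 x + 14 mod 19:
  x = 1: RHS = 17, y in [6, 13]  -> 2 point(s)
  x = 2: RHS = 7, y in [8, 11]  -> 2 point(s)
  x = 3: RHS = 9, y in [3, 16]  -> 2 point(s)
  x = 5: RHS = 16, y in [4, 15]  -> 2 point(s)
  x = 9: RHS = 1, y in [1, 18]  -> 2 point(s)
  x = 16: RHS = 0, y in [0]  -> 1 point(s)
  x = 18: RHS = 11, y in [7, 12]  -> 2 point(s)
Affine points: 13. Add the point at infinity: total = 14.

#E(F_19) = 14


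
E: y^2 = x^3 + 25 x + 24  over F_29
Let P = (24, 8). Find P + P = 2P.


Doubling: s = (3 x1^2 + a) / (2 y1)
s = (3*24^2 + 25) / (2*8) mod 29 = 28
x3 = s^2 - 2 x1 mod 29 = 28^2 - 2*24 = 11
y3 = s (x1 - x3) - y1 mod 29 = 28 * (24 - 11) - 8 = 8

2P = (11, 8)


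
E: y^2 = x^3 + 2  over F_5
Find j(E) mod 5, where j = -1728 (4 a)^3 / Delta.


Delta = -16(4 a^3 + 27 b^2) mod 5 = 2
-1728 * (4 a)^3 = -1728 * (4*0)^3 mod 5 = 0
j = 0 * 2^(-1) mod 5 = 0

j = 0 (mod 5)


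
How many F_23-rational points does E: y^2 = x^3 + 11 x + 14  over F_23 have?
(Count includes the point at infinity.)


For each x in F_23, count y with y^2 = x^3 + 11 x + 14 mod 23:
  x = 1: RHS = 3, y in [7, 16]  -> 2 point(s)
  x = 8: RHS = 16, y in [4, 19]  -> 2 point(s)
  x = 13: RHS = 8, y in [10, 13]  -> 2 point(s)
  x = 15: RHS = 12, y in [9, 14]  -> 2 point(s)
  x = 16: RHS = 8, y in [10, 13]  -> 2 point(s)
  x = 17: RHS = 8, y in [10, 13]  -> 2 point(s)
  x = 18: RHS = 18, y in [8, 15]  -> 2 point(s)
  x = 20: RHS = 0, y in [0]  -> 1 point(s)
  x = 22: RHS = 2, y in [5, 18]  -> 2 point(s)
Affine points: 17. Add the point at infinity: total = 18.

#E(F_23) = 18


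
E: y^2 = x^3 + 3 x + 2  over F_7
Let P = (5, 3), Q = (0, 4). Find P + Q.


P != Q, so use the chord formula.
s = (y2 - y1) / (x2 - x1) = (1) / (2) mod 7 = 4
x3 = s^2 - x1 - x2 mod 7 = 4^2 - 5 - 0 = 4
y3 = s (x1 - x3) - y1 mod 7 = 4 * (5 - 4) - 3 = 1

P + Q = (4, 1)


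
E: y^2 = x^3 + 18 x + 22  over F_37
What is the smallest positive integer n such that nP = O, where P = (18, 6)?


Compute successive multiples of P until we hit O:
  1P = (18, 6)
  2P = (27, 10)
  3P = (26, 11)
  4P = (9, 32)
  5P = (22, 22)
  6P = (13, 14)
  7P = (13, 23)
  8P = (22, 15)
  ... (continuing to 13P)
  13P = O

ord(P) = 13


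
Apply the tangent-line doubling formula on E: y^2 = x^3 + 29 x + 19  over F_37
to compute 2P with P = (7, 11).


Doubling: s = (3 x1^2 + a) / (2 y1)
s = (3*7^2 + 29) / (2*11) mod 37 = 8
x3 = s^2 - 2 x1 mod 37 = 8^2 - 2*7 = 13
y3 = s (x1 - x3) - y1 mod 37 = 8 * (7 - 13) - 11 = 15

2P = (13, 15)


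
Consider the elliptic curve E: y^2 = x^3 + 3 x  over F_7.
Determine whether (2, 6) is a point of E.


Check whether y^2 = x^3 + 3 x + 0 (mod 7) for (x, y) = (2, 6).
LHS: y^2 = 6^2 mod 7 = 1
RHS: x^3 + 3 x + 0 = 2^3 + 3*2 + 0 mod 7 = 0
LHS != RHS

No, not on the curve


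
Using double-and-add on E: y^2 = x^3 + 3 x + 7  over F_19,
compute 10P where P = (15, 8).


k = 10 = 1010_2 (binary, LSB first: 0101)
Double-and-add from P = (15, 8):
  bit 0 = 0: acc unchanged = O
  bit 1 = 1: acc = O + (12, 17) = (12, 17)
  bit 2 = 0: acc unchanged = (12, 17)
  bit 3 = 1: acc = (12, 17) + (1, 12) = (15, 11)

10P = (15, 11)


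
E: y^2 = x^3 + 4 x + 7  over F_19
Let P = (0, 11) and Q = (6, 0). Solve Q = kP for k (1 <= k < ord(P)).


Enumerate multiples of P until we hit Q = (6, 0):
  1P = (0, 11)
  2P = (6, 0)
Match found at i = 2.

k = 2


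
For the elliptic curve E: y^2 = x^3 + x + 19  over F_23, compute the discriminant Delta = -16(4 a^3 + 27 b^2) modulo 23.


4 a^3 + 27 b^2 = 4*1^3 + 27*19^2 = 4 + 9747 = 9751
Delta = -16 * (9751) = -156016
Delta mod 23 = 16

Delta = 16 (mod 23)


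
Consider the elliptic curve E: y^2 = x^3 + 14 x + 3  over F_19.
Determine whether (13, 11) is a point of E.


Check whether y^2 = x^3 + 14 x + 3 (mod 19) for (x, y) = (13, 11).
LHS: y^2 = 11^2 mod 19 = 7
RHS: x^3 + 14 x + 3 = 13^3 + 14*13 + 3 mod 19 = 7
LHS = RHS

Yes, on the curve


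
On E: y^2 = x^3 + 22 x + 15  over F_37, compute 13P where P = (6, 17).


k = 13 = 1101_2 (binary, LSB first: 1011)
Double-and-add from P = (6, 17):
  bit 0 = 1: acc = O + (6, 17) = (6, 17)
  bit 1 = 0: acc unchanged = (6, 17)
  bit 2 = 1: acc = (6, 17) + (1, 1) = (21, 9)
  bit 3 = 1: acc = (21, 9) + (34, 12) = (30, 6)

13P = (30, 6)


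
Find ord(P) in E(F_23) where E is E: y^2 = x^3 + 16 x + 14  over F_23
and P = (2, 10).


Compute successive multiples of P until we hit O:
  1P = (2, 10)
  2P = (9, 17)
  3P = (13, 2)
  4P = (11, 7)
  5P = (5, 14)
  6P = (5, 9)
  7P = (11, 16)
  8P = (13, 21)
  ... (continuing to 11P)
  11P = O

ord(P) = 11


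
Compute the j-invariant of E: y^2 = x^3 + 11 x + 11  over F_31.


Delta = -16(4 a^3 + 27 b^2) mod 31 = 29
-1728 * (4 a)^3 = -1728 * (4*11)^3 mod 31 = 30
j = 30 * 29^(-1) mod 31 = 16

j = 16 (mod 31)


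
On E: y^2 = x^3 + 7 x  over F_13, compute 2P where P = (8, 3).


Doubling: s = (3 x1^2 + a) / (2 y1)
s = (3*8^2 + 7) / (2*3) mod 13 = 5
x3 = s^2 - 2 x1 mod 13 = 5^2 - 2*8 = 9
y3 = s (x1 - x3) - y1 mod 13 = 5 * (8 - 9) - 3 = 5

2P = (9, 5)


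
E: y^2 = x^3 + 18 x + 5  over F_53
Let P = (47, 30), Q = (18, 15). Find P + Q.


P != Q, so use the chord formula.
s = (y2 - y1) / (x2 - x1) = (38) / (24) mod 53 = 6
x3 = s^2 - x1 - x2 mod 53 = 6^2 - 47 - 18 = 24
y3 = s (x1 - x3) - y1 mod 53 = 6 * (47 - 24) - 30 = 2

P + Q = (24, 2)


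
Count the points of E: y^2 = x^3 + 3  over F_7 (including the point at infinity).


For each x in F_7, count y with y^2 = x^3 + 0 x + 3 mod 7:
  x = 1: RHS = 4, y in [2, 5]  -> 2 point(s)
  x = 2: RHS = 4, y in [2, 5]  -> 2 point(s)
  x = 3: RHS = 2, y in [3, 4]  -> 2 point(s)
  x = 4: RHS = 4, y in [2, 5]  -> 2 point(s)
  x = 5: RHS = 2, y in [3, 4]  -> 2 point(s)
  x = 6: RHS = 2, y in [3, 4]  -> 2 point(s)
Affine points: 12. Add the point at infinity: total = 13.

#E(F_7) = 13


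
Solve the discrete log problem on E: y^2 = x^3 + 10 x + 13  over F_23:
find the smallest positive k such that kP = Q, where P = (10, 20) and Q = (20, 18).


Enumerate multiples of P until we hit Q = (20, 18):
  1P = (10, 20)
  2P = (7, 9)
  3P = (22, 5)
  4P = (17, 6)
  5P = (0, 6)
  6P = (3, 22)
  7P = (19, 22)
  8P = (2, 15)
  9P = (6, 17)
  10P = (9, 21)
  11P = (5, 21)
  12P = (20, 5)
  13P = (1, 1)
  14P = (21, 13)
  15P = (4, 18)
  16P = (4, 5)
  17P = (21, 10)
  18P = (1, 22)
  19P = (20, 18)
Match found at i = 19.

k = 19


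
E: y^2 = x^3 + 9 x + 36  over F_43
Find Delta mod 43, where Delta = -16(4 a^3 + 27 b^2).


4 a^3 + 27 b^2 = 4*9^3 + 27*36^2 = 2916 + 34992 = 37908
Delta = -16 * (37908) = -606528
Delta mod 43 = 30

Delta = 30 (mod 43)


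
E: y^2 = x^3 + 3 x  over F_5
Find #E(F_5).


For each x in F_5, count y with y^2 = x^3 + 3 x + 0 mod 5:
  x = 0: RHS = 0, y in [0]  -> 1 point(s)
  x = 1: RHS = 4, y in [2, 3]  -> 2 point(s)
  x = 2: RHS = 4, y in [2, 3]  -> 2 point(s)
  x = 3: RHS = 1, y in [1, 4]  -> 2 point(s)
  x = 4: RHS = 1, y in [1, 4]  -> 2 point(s)
Affine points: 9. Add the point at infinity: total = 10.

#E(F_5) = 10


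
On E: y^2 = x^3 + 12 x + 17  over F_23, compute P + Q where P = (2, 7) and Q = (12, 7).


P != Q, so use the chord formula.
s = (y2 - y1) / (x2 - x1) = (0) / (10) mod 23 = 0
x3 = s^2 - x1 - x2 mod 23 = 0^2 - 2 - 12 = 9
y3 = s (x1 - x3) - y1 mod 23 = 0 * (2 - 9) - 7 = 16

P + Q = (9, 16)


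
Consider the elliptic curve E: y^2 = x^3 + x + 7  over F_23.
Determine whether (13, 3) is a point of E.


Check whether y^2 = x^3 + 1 x + 7 (mod 23) for (x, y) = (13, 3).
LHS: y^2 = 3^2 mod 23 = 9
RHS: x^3 + 1 x + 7 = 13^3 + 1*13 + 7 mod 23 = 9
LHS = RHS

Yes, on the curve


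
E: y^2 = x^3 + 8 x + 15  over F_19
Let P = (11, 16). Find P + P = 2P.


Doubling: s = (3 x1^2 + a) / (2 y1)
s = (3*11^2 + 8) / (2*16) mod 19 = 11
x3 = s^2 - 2 x1 mod 19 = 11^2 - 2*11 = 4
y3 = s (x1 - x3) - y1 mod 19 = 11 * (11 - 4) - 16 = 4

2P = (4, 4)


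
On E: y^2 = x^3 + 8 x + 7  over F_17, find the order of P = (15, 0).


Compute successive multiples of P until we hit O:
  1P = (15, 0)
  2P = O

ord(P) = 2


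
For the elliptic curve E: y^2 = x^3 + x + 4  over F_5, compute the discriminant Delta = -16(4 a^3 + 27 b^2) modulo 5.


4 a^3 + 27 b^2 = 4*1^3 + 27*4^2 = 4 + 432 = 436
Delta = -16 * (436) = -6976
Delta mod 5 = 4

Delta = 4 (mod 5)


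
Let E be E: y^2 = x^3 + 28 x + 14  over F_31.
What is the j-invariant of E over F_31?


Delta = -16(4 a^3 + 27 b^2) mod 31 = 12
-1728 * (4 a)^3 = -1728 * (4*28)^3 mod 31 = 2
j = 2 * 12^(-1) mod 31 = 26

j = 26 (mod 31)


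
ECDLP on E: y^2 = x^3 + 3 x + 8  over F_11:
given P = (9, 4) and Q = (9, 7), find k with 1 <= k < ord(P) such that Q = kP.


Enumerate multiples of P until we hit Q = (9, 7):
  1P = (9, 4)
  2P = (7, 8)
  3P = (10, 9)
  4P = (6, 0)
  5P = (10, 2)
  6P = (7, 3)
  7P = (9, 7)
Match found at i = 7.

k = 7


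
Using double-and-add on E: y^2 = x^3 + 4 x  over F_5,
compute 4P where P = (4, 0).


k = 4 = 100_2 (binary, LSB first: 001)
Double-and-add from P = (4, 0):
  bit 0 = 0: acc unchanged = O
  bit 1 = 0: acc unchanged = O
  bit 2 = 1: acc = O + O = O

4P = O


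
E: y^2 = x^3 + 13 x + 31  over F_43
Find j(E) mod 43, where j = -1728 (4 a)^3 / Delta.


Delta = -16(4 a^3 + 27 b^2) mod 43 = 15
-1728 * (4 a)^3 = -1728 * (4*13)^3 mod 43 = 16
j = 16 * 15^(-1) mod 43 = 24

j = 24 (mod 43)


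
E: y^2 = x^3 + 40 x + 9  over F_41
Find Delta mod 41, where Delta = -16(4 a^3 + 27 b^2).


4 a^3 + 27 b^2 = 4*40^3 + 27*9^2 = 256000 + 2187 = 258187
Delta = -16 * (258187) = -4130992
Delta mod 41 = 4

Delta = 4 (mod 41)


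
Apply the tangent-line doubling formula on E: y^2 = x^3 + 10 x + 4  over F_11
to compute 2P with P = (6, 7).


Doubling: s = (3 x1^2 + a) / (2 y1)
s = (3*6^2 + 10) / (2*7) mod 11 = 10
x3 = s^2 - 2 x1 mod 11 = 10^2 - 2*6 = 0
y3 = s (x1 - x3) - y1 mod 11 = 10 * (6 - 0) - 7 = 9

2P = (0, 9)


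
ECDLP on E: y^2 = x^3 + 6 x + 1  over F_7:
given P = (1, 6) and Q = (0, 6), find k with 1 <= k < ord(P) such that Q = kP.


Enumerate multiples of P until we hit Q = (0, 6):
  1P = (1, 6)
  2P = (6, 6)
  3P = (0, 1)
  4P = (3, 5)
  5P = (5, 3)
  6P = (2, 0)
  7P = (5, 4)
  8P = (3, 2)
  9P = (0, 6)
Match found at i = 9.

k = 9


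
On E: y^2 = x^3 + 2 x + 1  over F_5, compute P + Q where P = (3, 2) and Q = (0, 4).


P != Q, so use the chord formula.
s = (y2 - y1) / (x2 - x1) = (2) / (2) mod 5 = 1
x3 = s^2 - x1 - x2 mod 5 = 1^2 - 3 - 0 = 3
y3 = s (x1 - x3) - y1 mod 5 = 1 * (3 - 3) - 2 = 3

P + Q = (3, 3)


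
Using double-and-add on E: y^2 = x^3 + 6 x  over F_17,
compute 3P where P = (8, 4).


k = 3 = 11_2 (binary, LSB first: 11)
Double-and-add from P = (8, 4):
  bit 0 = 1: acc = O + (8, 4) = (8, 4)
  bit 1 = 1: acc = (8, 4) + (9, 1) = (9, 16)

3P = (9, 16)


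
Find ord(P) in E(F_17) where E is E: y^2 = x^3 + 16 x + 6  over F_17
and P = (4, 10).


Compute successive multiples of P until we hit O:
  1P = (4, 10)
  2P = (7, 11)
  3P = (8, 0)
  4P = (7, 6)
  5P = (4, 7)
  6P = O

ord(P) = 6


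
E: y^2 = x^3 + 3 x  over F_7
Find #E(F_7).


For each x in F_7, count y with y^2 = x^3 + 3 x + 0 mod 7:
  x = 0: RHS = 0, y in [0]  -> 1 point(s)
  x = 1: RHS = 4, y in [2, 5]  -> 2 point(s)
  x = 2: RHS = 0, y in [0]  -> 1 point(s)
  x = 3: RHS = 1, y in [1, 6]  -> 2 point(s)
  x = 5: RHS = 0, y in [0]  -> 1 point(s)
Affine points: 7. Add the point at infinity: total = 8.

#E(F_7) = 8


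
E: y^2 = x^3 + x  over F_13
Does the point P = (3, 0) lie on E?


Check whether y^2 = x^3 + 1 x + 0 (mod 13) for (x, y) = (3, 0).
LHS: y^2 = 0^2 mod 13 = 0
RHS: x^3 + 1 x + 0 = 3^3 + 1*3 + 0 mod 13 = 4
LHS != RHS

No, not on the curve


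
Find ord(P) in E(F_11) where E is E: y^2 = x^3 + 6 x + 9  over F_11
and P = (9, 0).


Compute successive multiples of P until we hit O:
  1P = (9, 0)
  2P = O

ord(P) = 2


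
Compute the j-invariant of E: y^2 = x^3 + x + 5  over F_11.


Delta = -16(4 a^3 + 27 b^2) mod 11 = 4
-1728 * (4 a)^3 = -1728 * (4*1)^3 mod 11 = 2
j = 2 * 4^(-1) mod 11 = 6

j = 6 (mod 11)


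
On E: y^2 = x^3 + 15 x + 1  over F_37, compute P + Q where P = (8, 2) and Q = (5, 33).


P != Q, so use the chord formula.
s = (y2 - y1) / (x2 - x1) = (31) / (34) mod 37 = 2
x3 = s^2 - x1 - x2 mod 37 = 2^2 - 8 - 5 = 28
y3 = s (x1 - x3) - y1 mod 37 = 2 * (8 - 28) - 2 = 32

P + Q = (28, 32)


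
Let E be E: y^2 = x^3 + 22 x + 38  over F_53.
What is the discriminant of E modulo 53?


4 a^3 + 27 b^2 = 4*22^3 + 27*38^2 = 42592 + 38988 = 81580
Delta = -16 * (81580) = -1305280
Delta mod 53 = 4

Delta = 4 (mod 53)


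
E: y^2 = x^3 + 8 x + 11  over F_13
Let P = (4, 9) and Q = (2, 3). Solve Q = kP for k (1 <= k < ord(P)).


Enumerate multiples of P until we hit Q = (2, 3):
  1P = (4, 9)
  2P = (2, 3)
Match found at i = 2.

k = 2


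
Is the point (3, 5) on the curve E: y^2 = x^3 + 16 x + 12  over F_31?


Check whether y^2 = x^3 + 16 x + 12 (mod 31) for (x, y) = (3, 5).
LHS: y^2 = 5^2 mod 31 = 25
RHS: x^3 + 16 x + 12 = 3^3 + 16*3 + 12 mod 31 = 25
LHS = RHS

Yes, on the curve


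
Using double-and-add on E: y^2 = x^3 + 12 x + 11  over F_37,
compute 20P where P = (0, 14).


k = 20 = 10100_2 (binary, LSB first: 00101)
Double-and-add from P = (0, 14):
  bit 0 = 0: acc unchanged = O
  bit 1 = 0: acc unchanged = O
  bit 2 = 1: acc = O + (13, 12) = (13, 12)
  bit 3 = 0: acc unchanged = (13, 12)
  bit 4 = 1: acc = (13, 12) + (30, 18) = (10, 13)

20P = (10, 13)


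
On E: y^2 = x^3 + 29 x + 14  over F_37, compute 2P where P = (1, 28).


Doubling: s = (3 x1^2 + a) / (2 y1)
s = (3*1^2 + 29) / (2*28) mod 37 = 27
x3 = s^2 - 2 x1 mod 37 = 27^2 - 2*1 = 24
y3 = s (x1 - x3) - y1 mod 37 = 27 * (1 - 24) - 28 = 17

2P = (24, 17)


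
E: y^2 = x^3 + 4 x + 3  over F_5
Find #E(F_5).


For each x in F_5, count y with y^2 = x^3 + 4 x + 3 mod 5:
  x = 2: RHS = 4, y in [2, 3]  -> 2 point(s)
Affine points: 2. Add the point at infinity: total = 3.

#E(F_5) = 3


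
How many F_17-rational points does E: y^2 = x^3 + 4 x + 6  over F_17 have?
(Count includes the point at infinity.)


For each x in F_17, count y with y^2 = x^3 + 4 x + 6 mod 17:
  x = 4: RHS = 1, y in [1, 16]  -> 2 point(s)
  x = 5: RHS = 15, y in [7, 10]  -> 2 point(s)
  x = 6: RHS = 8, y in [5, 12]  -> 2 point(s)
  x = 10: RHS = 9, y in [3, 14]  -> 2 point(s)
  x = 11: RHS = 4, y in [2, 15]  -> 2 point(s)
  x = 14: RHS = 1, y in [1, 16]  -> 2 point(s)
  x = 16: RHS = 1, y in [1, 16]  -> 2 point(s)
Affine points: 14. Add the point at infinity: total = 15.

#E(F_17) = 15


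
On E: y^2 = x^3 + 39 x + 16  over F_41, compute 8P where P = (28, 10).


k = 8 = 1000_2 (binary, LSB first: 0001)
Double-and-add from P = (28, 10):
  bit 0 = 0: acc unchanged = O
  bit 1 = 0: acc unchanged = O
  bit 2 = 0: acc unchanged = O
  bit 3 = 1: acc = O + (2, 26) = (2, 26)

8P = (2, 26)


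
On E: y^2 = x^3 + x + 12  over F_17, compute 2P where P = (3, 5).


Doubling: s = (3 x1^2 + a) / (2 y1)
s = (3*3^2 + 1) / (2*5) mod 17 = 13
x3 = s^2 - 2 x1 mod 17 = 13^2 - 2*3 = 10
y3 = s (x1 - x3) - y1 mod 17 = 13 * (3 - 10) - 5 = 6

2P = (10, 6)


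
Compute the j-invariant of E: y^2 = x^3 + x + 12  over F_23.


Delta = -16(4 a^3 + 27 b^2) mod 23 = 12
-1728 * (4 a)^3 = -1728 * (4*1)^3 mod 23 = 15
j = 15 * 12^(-1) mod 23 = 7

j = 7 (mod 23)


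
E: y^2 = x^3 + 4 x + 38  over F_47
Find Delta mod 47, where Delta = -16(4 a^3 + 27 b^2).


4 a^3 + 27 b^2 = 4*4^3 + 27*38^2 = 256 + 38988 = 39244
Delta = -16 * (39244) = -627904
Delta mod 47 = 16

Delta = 16 (mod 47)


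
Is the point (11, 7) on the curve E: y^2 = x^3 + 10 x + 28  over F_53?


Check whether y^2 = x^3 + 10 x + 28 (mod 53) for (x, y) = (11, 7).
LHS: y^2 = 7^2 mod 53 = 49
RHS: x^3 + 10 x + 28 = 11^3 + 10*11 + 28 mod 53 = 38
LHS != RHS

No, not on the curve


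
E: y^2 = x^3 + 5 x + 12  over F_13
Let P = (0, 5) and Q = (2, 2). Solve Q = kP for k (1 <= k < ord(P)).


Enumerate multiples of P until we hit Q = (2, 2):
  1P = (0, 5)
  2P = (10, 3)
  3P = (2, 11)
  4P = (7, 0)
  5P = (2, 2)
Match found at i = 5.

k = 5


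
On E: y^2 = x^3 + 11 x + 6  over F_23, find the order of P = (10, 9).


Compute successive multiples of P until we hit O:
  1P = (10, 9)
  2P = (6, 9)
  3P = (7, 14)
  4P = (19, 6)
  5P = (12, 7)
  6P = (2, 6)
  7P = (0, 12)
  8P = (17, 0)
  ... (continuing to 16P)
  16P = O

ord(P) = 16


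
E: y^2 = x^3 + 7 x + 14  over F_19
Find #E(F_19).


For each x in F_19, count y with y^2 = x^3 + 7 x + 14 mod 19:
  x = 2: RHS = 17, y in [6, 13]  -> 2 point(s)
  x = 3: RHS = 5, y in [9, 10]  -> 2 point(s)
  x = 4: RHS = 11, y in [7, 12]  -> 2 point(s)
  x = 6: RHS = 6, y in [5, 14]  -> 2 point(s)
  x = 7: RHS = 7, y in [8, 11]  -> 2 point(s)
  x = 10: RHS = 1, y in [1, 18]  -> 2 point(s)
  x = 11: RHS = 16, y in [4, 15]  -> 2 point(s)
  x = 14: RHS = 6, y in [5, 14]  -> 2 point(s)
  x = 15: RHS = 17, y in [6, 13]  -> 2 point(s)
  x = 16: RHS = 4, y in [2, 17]  -> 2 point(s)
  x = 17: RHS = 11, y in [7, 12]  -> 2 point(s)
  x = 18: RHS = 6, y in [5, 14]  -> 2 point(s)
Affine points: 24. Add the point at infinity: total = 25.

#E(F_19) = 25


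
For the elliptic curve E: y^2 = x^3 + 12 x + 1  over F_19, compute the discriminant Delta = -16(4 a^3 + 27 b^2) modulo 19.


4 a^3 + 27 b^2 = 4*12^3 + 27*1^2 = 6912 + 27 = 6939
Delta = -16 * (6939) = -111024
Delta mod 19 = 12

Delta = 12 (mod 19)


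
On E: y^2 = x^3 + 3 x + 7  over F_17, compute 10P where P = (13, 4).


k = 10 = 1010_2 (binary, LSB first: 0101)
Double-and-add from P = (13, 4):
  bit 0 = 0: acc unchanged = O
  bit 1 = 1: acc = O + (8, 13) = (8, 13)
  bit 2 = 0: acc unchanged = (8, 13)
  bit 3 = 1: acc = (8, 13) + (9, 7) = (2, 2)

10P = (2, 2)


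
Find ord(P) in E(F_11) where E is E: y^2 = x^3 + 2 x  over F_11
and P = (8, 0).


Compute successive multiples of P until we hit O:
  1P = (8, 0)
  2P = O

ord(P) = 2


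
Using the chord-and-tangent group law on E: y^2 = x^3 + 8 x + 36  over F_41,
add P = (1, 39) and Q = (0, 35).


P != Q, so use the chord formula.
s = (y2 - y1) / (x2 - x1) = (37) / (40) mod 41 = 4
x3 = s^2 - x1 - x2 mod 41 = 4^2 - 1 - 0 = 15
y3 = s (x1 - x3) - y1 mod 41 = 4 * (1 - 15) - 39 = 28

P + Q = (15, 28)


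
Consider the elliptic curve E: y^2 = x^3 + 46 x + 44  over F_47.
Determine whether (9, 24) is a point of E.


Check whether y^2 = x^3 + 46 x + 44 (mod 47) for (x, y) = (9, 24).
LHS: y^2 = 24^2 mod 47 = 12
RHS: x^3 + 46 x + 44 = 9^3 + 46*9 + 44 mod 47 = 12
LHS = RHS

Yes, on the curve


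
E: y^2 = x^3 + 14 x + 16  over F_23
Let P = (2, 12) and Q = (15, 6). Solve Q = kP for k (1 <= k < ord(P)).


Enumerate multiples of P until we hit Q = (15, 6):
  1P = (2, 12)
  2P = (5, 2)
  3P = (22, 1)
  4P = (15, 17)
  5P = (12, 16)
  6P = (11, 12)
  7P = (10, 11)
  8P = (20, 19)
  9P = (14, 14)
  10P = (0, 19)
  11P = (16, 14)
  12P = (13, 16)
  13P = (3, 19)
  14P = (21, 16)
  15P = (1, 10)
  16P = (1, 13)
  17P = (21, 7)
  18P = (3, 4)
  19P = (13, 7)
  20P = (16, 9)
  21P = (0, 4)
  22P = (14, 9)
  23P = (20, 4)
  24P = (10, 12)
  25P = (11, 11)
  26P = (12, 7)
  27P = (15, 6)
Match found at i = 27.

k = 27


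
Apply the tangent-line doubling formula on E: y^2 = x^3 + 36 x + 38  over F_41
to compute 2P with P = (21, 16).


Doubling: s = (3 x1^2 + a) / (2 y1)
s = (3*21^2 + 36) / (2*16) mod 41 = 13
x3 = s^2 - 2 x1 mod 41 = 13^2 - 2*21 = 4
y3 = s (x1 - x3) - y1 mod 41 = 13 * (21 - 4) - 16 = 0

2P = (4, 0)


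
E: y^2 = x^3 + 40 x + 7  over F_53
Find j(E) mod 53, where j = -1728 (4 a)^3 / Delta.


Delta = -16(4 a^3 + 27 b^2) mod 53 = 31
-1728 * (4 a)^3 = -1728 * (4*40)^3 mod 53 = 21
j = 21 * 31^(-1) mod 53 = 40

j = 40 (mod 53)


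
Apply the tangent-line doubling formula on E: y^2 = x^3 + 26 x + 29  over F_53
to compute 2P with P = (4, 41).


Doubling: s = (3 x1^2 + a) / (2 y1)
s = (3*4^2 + 26) / (2*41) mod 53 = 19
x3 = s^2 - 2 x1 mod 53 = 19^2 - 2*4 = 35
y3 = s (x1 - x3) - y1 mod 53 = 19 * (4 - 35) - 41 = 6

2P = (35, 6)


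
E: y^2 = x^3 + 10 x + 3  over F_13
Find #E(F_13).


For each x in F_13, count y with y^2 = x^3 + 10 x + 3 mod 13:
  x = 0: RHS = 3, y in [4, 9]  -> 2 point(s)
  x = 1: RHS = 1, y in [1, 12]  -> 2 point(s)
  x = 4: RHS = 3, y in [4, 9]  -> 2 point(s)
  x = 5: RHS = 9, y in [3, 10]  -> 2 point(s)
  x = 7: RHS = 0, y in [0]  -> 1 point(s)
  x = 8: RHS = 10, y in [6, 7]  -> 2 point(s)
  x = 9: RHS = 3, y in [4, 9]  -> 2 point(s)
  x = 11: RHS = 1, y in [1, 12]  -> 2 point(s)
Affine points: 15. Add the point at infinity: total = 16.

#E(F_13) = 16


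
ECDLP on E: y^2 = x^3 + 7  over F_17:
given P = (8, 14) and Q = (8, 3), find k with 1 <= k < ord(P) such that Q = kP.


Enumerate multiples of P until we hit Q = (8, 3):
  1P = (8, 14)
  2P = (5, 9)
  3P = (3, 0)
  4P = (5, 8)
  5P = (8, 3)
Match found at i = 5.

k = 5


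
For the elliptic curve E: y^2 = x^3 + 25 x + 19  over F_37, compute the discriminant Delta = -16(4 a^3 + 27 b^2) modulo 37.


4 a^3 + 27 b^2 = 4*25^3 + 27*19^2 = 62500 + 9747 = 72247
Delta = -16 * (72247) = -1155952
Delta mod 37 = 2

Delta = 2 (mod 37)


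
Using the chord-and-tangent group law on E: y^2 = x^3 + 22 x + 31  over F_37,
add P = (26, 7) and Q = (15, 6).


P != Q, so use the chord formula.
s = (y2 - y1) / (x2 - x1) = (36) / (26) mod 37 = 27
x3 = s^2 - x1 - x2 mod 37 = 27^2 - 26 - 15 = 22
y3 = s (x1 - x3) - y1 mod 37 = 27 * (26 - 22) - 7 = 27

P + Q = (22, 27)


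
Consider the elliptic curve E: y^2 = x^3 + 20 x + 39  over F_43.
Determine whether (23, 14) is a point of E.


Check whether y^2 = x^3 + 20 x + 39 (mod 43) for (x, y) = (23, 14).
LHS: y^2 = 14^2 mod 43 = 24
RHS: x^3 + 20 x + 39 = 23^3 + 20*23 + 39 mod 43 = 24
LHS = RHS

Yes, on the curve


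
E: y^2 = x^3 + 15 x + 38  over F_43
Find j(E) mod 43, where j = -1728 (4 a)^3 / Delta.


Delta = -16(4 a^3 + 27 b^2) mod 43 = 25
-1728 * (4 a)^3 = -1728 * (4*15)^3 mod 43 = 41
j = 41 * 25^(-1) mod 43 = 24

j = 24 (mod 43)


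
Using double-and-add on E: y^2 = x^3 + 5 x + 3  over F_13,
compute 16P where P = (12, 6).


k = 16 = 10000_2 (binary, LSB first: 00001)
Double-and-add from P = (12, 6):
  bit 0 = 0: acc unchanged = O
  bit 1 = 0: acc unchanged = O
  bit 2 = 0: acc unchanged = O
  bit 3 = 0: acc unchanged = O
  bit 4 = 1: acc = O + (1, 3) = (1, 3)

16P = (1, 3)


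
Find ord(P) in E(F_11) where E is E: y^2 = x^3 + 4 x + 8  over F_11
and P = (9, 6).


Compute successive multiples of P until we hit O:
  1P = (9, 6)
  2P = (7, 4)
  3P = (7, 7)
  4P = (9, 5)
  5P = O

ord(P) = 5


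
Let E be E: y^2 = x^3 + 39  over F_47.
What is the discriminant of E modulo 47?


4 a^3 + 27 b^2 = 4*0^3 + 27*39^2 = 0 + 41067 = 41067
Delta = -16 * (41067) = -657072
Delta mod 47 = 35

Delta = 35 (mod 47)


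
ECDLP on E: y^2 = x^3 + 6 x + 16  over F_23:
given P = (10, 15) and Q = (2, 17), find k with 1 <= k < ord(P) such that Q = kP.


Enumerate multiples of P until we hit Q = (2, 17):
  1P = (10, 15)
  2P = (4, 14)
  3P = (2, 17)
Match found at i = 3.

k = 3


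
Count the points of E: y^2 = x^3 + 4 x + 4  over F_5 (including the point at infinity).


For each x in F_5, count y with y^2 = x^3 + 4 x + 4 mod 5:
  x = 0: RHS = 4, y in [2, 3]  -> 2 point(s)
  x = 1: RHS = 4, y in [2, 3]  -> 2 point(s)
  x = 2: RHS = 0, y in [0]  -> 1 point(s)
  x = 4: RHS = 4, y in [2, 3]  -> 2 point(s)
Affine points: 7. Add the point at infinity: total = 8.

#E(F_5) = 8


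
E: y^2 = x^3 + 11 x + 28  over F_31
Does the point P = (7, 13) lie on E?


Check whether y^2 = x^3 + 11 x + 28 (mod 31) for (x, y) = (7, 13).
LHS: y^2 = 13^2 mod 31 = 14
RHS: x^3 + 11 x + 28 = 7^3 + 11*7 + 28 mod 31 = 14
LHS = RHS

Yes, on the curve


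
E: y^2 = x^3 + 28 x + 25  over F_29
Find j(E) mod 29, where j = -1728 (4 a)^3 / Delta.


Delta = -16(4 a^3 + 27 b^2) mod 29 = 25
-1728 * (4 a)^3 = -1728 * (4*28)^3 mod 29 = 15
j = 15 * 25^(-1) mod 29 = 18

j = 18 (mod 29)


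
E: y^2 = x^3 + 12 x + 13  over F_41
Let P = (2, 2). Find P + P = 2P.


Doubling: s = (3 x1^2 + a) / (2 y1)
s = (3*2^2 + 12) / (2*2) mod 41 = 6
x3 = s^2 - 2 x1 mod 41 = 6^2 - 2*2 = 32
y3 = s (x1 - x3) - y1 mod 41 = 6 * (2 - 32) - 2 = 23

2P = (32, 23)


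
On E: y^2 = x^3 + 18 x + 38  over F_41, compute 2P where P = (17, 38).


k = 2 = 10_2 (binary, LSB first: 01)
Double-and-add from P = (17, 38):
  bit 0 = 0: acc unchanged = O
  bit 1 = 1: acc = O + (23, 27) = (23, 27)

2P = (23, 27)


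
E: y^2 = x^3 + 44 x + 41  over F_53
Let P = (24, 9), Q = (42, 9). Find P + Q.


P != Q, so use the chord formula.
s = (y2 - y1) / (x2 - x1) = (0) / (18) mod 53 = 0
x3 = s^2 - x1 - x2 mod 53 = 0^2 - 24 - 42 = 40
y3 = s (x1 - x3) - y1 mod 53 = 0 * (24 - 40) - 9 = 44

P + Q = (40, 44)


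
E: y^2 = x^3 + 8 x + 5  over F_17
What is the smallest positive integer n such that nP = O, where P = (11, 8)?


Compute successive multiples of P until we hit O:
  1P = (11, 8)
  2P = (4, 13)
  3P = (15, 7)
  4P = (7, 8)
  5P = (16, 9)
  6P = (5, 0)
  7P = (16, 8)
  8P = (7, 9)
  ... (continuing to 12P)
  12P = O

ord(P) = 12


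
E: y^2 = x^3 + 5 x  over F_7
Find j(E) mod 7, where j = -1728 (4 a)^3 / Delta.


Delta = -16(4 a^3 + 27 b^2) mod 7 = 1
-1728 * (4 a)^3 = -1728 * (4*5)^3 mod 7 = 6
j = 6 * 1^(-1) mod 7 = 6

j = 6 (mod 7)


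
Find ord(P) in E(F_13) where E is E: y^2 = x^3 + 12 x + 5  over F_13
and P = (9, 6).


Compute successive multiples of P until we hit O:
  1P = (9, 6)
  2P = (7, 4)
  3P = (11, 5)
  4P = (3, 4)
  5P = (4, 0)
  6P = (3, 9)
  7P = (11, 8)
  8P = (7, 9)
  ... (continuing to 10P)
  10P = O

ord(P) = 10


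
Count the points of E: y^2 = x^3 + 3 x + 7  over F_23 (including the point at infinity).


For each x in F_23, count y with y^2 = x^3 + 3 x + 7 mod 23:
  x = 5: RHS = 9, y in [3, 20]  -> 2 point(s)
  x = 7: RHS = 3, y in [7, 16]  -> 2 point(s)
  x = 9: RHS = 4, y in [2, 21]  -> 2 point(s)
  x = 10: RHS = 2, y in [5, 18]  -> 2 point(s)
  x = 12: RHS = 0, y in [0]  -> 1 point(s)
  x = 13: RHS = 12, y in [9, 14]  -> 2 point(s)
  x = 15: RHS = 0, y in [0]  -> 1 point(s)
  x = 17: RHS = 3, y in [7, 16]  -> 2 point(s)
  x = 19: RHS = 0, y in [0]  -> 1 point(s)
  x = 21: RHS = 16, y in [4, 19]  -> 2 point(s)
  x = 22: RHS = 3, y in [7, 16]  -> 2 point(s)
Affine points: 19. Add the point at infinity: total = 20.

#E(F_23) = 20


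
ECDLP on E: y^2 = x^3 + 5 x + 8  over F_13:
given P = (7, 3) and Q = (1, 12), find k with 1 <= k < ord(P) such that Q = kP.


Enumerate multiples of P until we hit Q = (1, 12):
  1P = (7, 3)
  2P = (11, 4)
  3P = (4, 1)
  4P = (1, 1)
  5P = (8, 1)
  6P = (2, 0)
  7P = (8, 12)
  8P = (1, 12)
Match found at i = 8.

k = 8


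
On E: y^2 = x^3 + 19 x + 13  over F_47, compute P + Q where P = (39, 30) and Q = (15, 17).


P != Q, so use the chord formula.
s = (y2 - y1) / (x2 - x1) = (34) / (23) mod 47 = 26
x3 = s^2 - x1 - x2 mod 47 = 26^2 - 39 - 15 = 11
y3 = s (x1 - x3) - y1 mod 47 = 26 * (39 - 11) - 30 = 40

P + Q = (11, 40)


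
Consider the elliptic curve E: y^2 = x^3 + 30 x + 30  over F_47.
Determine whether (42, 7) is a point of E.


Check whether y^2 = x^3 + 30 x + 30 (mod 47) for (x, y) = (42, 7).
LHS: y^2 = 7^2 mod 47 = 2
RHS: x^3 + 30 x + 30 = 42^3 + 30*42 + 30 mod 47 = 37
LHS != RHS

No, not on the curve


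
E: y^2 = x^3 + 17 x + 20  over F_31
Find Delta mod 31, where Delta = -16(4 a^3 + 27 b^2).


4 a^3 + 27 b^2 = 4*17^3 + 27*20^2 = 19652 + 10800 = 30452
Delta = -16 * (30452) = -487232
Delta mod 31 = 26

Delta = 26 (mod 31)


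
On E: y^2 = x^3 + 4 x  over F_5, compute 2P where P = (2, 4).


Doubling: s = (3 x1^2 + a) / (2 y1)
s = (3*2^2 + 4) / (2*4) mod 5 = 2
x3 = s^2 - 2 x1 mod 5 = 2^2 - 2*2 = 0
y3 = s (x1 - x3) - y1 mod 5 = 2 * (2 - 0) - 4 = 0

2P = (0, 0)


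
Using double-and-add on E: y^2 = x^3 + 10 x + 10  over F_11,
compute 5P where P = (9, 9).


k = 5 = 101_2 (binary, LSB first: 101)
Double-and-add from P = (9, 9):
  bit 0 = 1: acc = O + (9, 9) = (9, 9)
  bit 1 = 0: acc unchanged = (9, 9)
  bit 2 = 1: acc = (9, 9) + (7, 4) = (4, 9)

5P = (4, 9)
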